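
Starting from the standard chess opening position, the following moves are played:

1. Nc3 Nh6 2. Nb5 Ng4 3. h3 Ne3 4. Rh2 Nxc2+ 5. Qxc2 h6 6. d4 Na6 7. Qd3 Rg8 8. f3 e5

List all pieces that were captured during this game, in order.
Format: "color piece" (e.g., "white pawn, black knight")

Tracking captures:
  Nxc2+: captured white pawn
  Qxc2: captured black knight

white pawn, black knight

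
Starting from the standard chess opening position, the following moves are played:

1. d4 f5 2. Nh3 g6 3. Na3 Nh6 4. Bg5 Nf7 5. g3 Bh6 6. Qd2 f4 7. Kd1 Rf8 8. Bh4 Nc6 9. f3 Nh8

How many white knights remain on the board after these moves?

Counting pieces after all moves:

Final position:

  a b c d e f g h
  ─────────────────
8│♜ · ♝ ♛ ♚ ♜ · ♞│8
7│♟ ♟ ♟ ♟ ♟ · · ♟│7
6│· · ♞ · · · ♟ ♝│6
5│· · · · · · · ·│5
4│· · · ♙ · ♟ · ♗│4
3│♘ · · · · ♙ ♙ ♘│3
2│♙ ♙ ♙ ♕ ♙ · · ♙│2
1│♖ · · ♔ · ♗ · ♖│1
  ─────────────────
  a b c d e f g h


2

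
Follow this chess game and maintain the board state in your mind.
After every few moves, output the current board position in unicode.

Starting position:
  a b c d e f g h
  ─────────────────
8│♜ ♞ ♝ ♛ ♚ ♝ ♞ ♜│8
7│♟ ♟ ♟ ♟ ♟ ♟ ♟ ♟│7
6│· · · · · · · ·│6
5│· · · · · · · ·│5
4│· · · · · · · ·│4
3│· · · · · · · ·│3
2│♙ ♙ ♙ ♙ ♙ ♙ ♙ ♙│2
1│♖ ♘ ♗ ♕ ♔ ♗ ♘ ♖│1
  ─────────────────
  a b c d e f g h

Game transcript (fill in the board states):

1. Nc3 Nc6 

  a b c d e f g h
  ─────────────────
8│♜ · ♝ ♛ ♚ ♝ ♞ ♜│8
7│♟ ♟ ♟ ♟ ♟ ♟ ♟ ♟│7
6│· · ♞ · · · · ·│6
5│· · · · · · · ·│5
4│· · · · · · · ·│4
3│· · ♘ · · · · ·│3
2│♙ ♙ ♙ ♙ ♙ ♙ ♙ ♙│2
1│♖ · ♗ ♕ ♔ ♗ ♘ ♖│1
  ─────────────────
  a b c d e f g h

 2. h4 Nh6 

  a b c d e f g h
  ─────────────────
8│♜ · ♝ ♛ ♚ ♝ · ♜│8
7│♟ ♟ ♟ ♟ ♟ ♟ ♟ ♟│7
6│· · ♞ · · · · ♞│6
5│· · · · · · · ·│5
4│· · · · · · · ♙│4
3│· · ♘ · · · · ·│3
2│♙ ♙ ♙ ♙ ♙ ♙ ♙ ·│2
1│♖ · ♗ ♕ ♔ ♗ ♘ ♖│1
  ─────────────────
  a b c d e f g h

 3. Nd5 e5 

  a b c d e f g h
  ─────────────────
8│♜ · ♝ ♛ ♚ ♝ · ♜│8
7│♟ ♟ ♟ ♟ · ♟ ♟ ♟│7
6│· · ♞ · · · · ♞│6
5│· · · ♘ ♟ · · ·│5
4│· · · · · · · ♙│4
3│· · · · · · · ·│3
2│♙ ♙ ♙ ♙ ♙ ♙ ♙ ·│2
1│♖ · ♗ ♕ ♔ ♗ ♘ ♖│1
  ─────────────────
  a b c d e f g h



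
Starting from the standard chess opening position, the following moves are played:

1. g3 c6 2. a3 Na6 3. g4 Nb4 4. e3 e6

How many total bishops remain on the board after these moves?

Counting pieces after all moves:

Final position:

  a b c d e f g h
  ─────────────────
8│♜ · ♝ ♛ ♚ ♝ ♞ ♜│8
7│♟ ♟ · ♟ · ♟ ♟ ♟│7
6│· · ♟ · ♟ · · ·│6
5│· · · · · · · ·│5
4│· ♞ · · · · ♙ ·│4
3│♙ · · · ♙ · · ·│3
2│· ♙ ♙ ♙ · ♙ · ♙│2
1│♖ ♘ ♗ ♕ ♔ ♗ ♘ ♖│1
  ─────────────────
  a b c d e f g h


4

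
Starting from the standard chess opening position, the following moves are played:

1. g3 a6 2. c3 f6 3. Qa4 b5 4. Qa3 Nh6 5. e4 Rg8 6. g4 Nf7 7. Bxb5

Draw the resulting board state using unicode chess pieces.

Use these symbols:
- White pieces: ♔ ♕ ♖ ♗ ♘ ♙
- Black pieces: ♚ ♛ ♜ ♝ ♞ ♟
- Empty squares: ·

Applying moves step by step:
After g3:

♜ ♞ ♝ ♛ ♚ ♝ ♞ ♜
♟ ♟ ♟ ♟ ♟ ♟ ♟ ♟
· · · · · · · ·
· · · · · · · ·
· · · · · · · ·
· · · · · · ♙ ·
♙ ♙ ♙ ♙ ♙ ♙ · ♙
♖ ♘ ♗ ♕ ♔ ♗ ♘ ♖


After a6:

♜ ♞ ♝ ♛ ♚ ♝ ♞ ♜
· ♟ ♟ ♟ ♟ ♟ ♟ ♟
♟ · · · · · · ·
· · · · · · · ·
· · · · · · · ·
· · · · · · ♙ ·
♙ ♙ ♙ ♙ ♙ ♙ · ♙
♖ ♘ ♗ ♕ ♔ ♗ ♘ ♖


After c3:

♜ ♞ ♝ ♛ ♚ ♝ ♞ ♜
· ♟ ♟ ♟ ♟ ♟ ♟ ♟
♟ · · · · · · ·
· · · · · · · ·
· · · · · · · ·
· · ♙ · · · ♙ ·
♙ ♙ · ♙ ♙ ♙ · ♙
♖ ♘ ♗ ♕ ♔ ♗ ♘ ♖


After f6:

♜ ♞ ♝ ♛ ♚ ♝ ♞ ♜
· ♟ ♟ ♟ ♟ · ♟ ♟
♟ · · · · ♟ · ·
· · · · · · · ·
· · · · · · · ·
· · ♙ · · · ♙ ·
♙ ♙ · ♙ ♙ ♙ · ♙
♖ ♘ ♗ ♕ ♔ ♗ ♘ ♖


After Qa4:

♜ ♞ ♝ ♛ ♚ ♝ ♞ ♜
· ♟ ♟ ♟ ♟ · ♟ ♟
♟ · · · · ♟ · ·
· · · · · · · ·
♕ · · · · · · ·
· · ♙ · · · ♙ ·
♙ ♙ · ♙ ♙ ♙ · ♙
♖ ♘ ♗ · ♔ ♗ ♘ ♖


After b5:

♜ ♞ ♝ ♛ ♚ ♝ ♞ ♜
· · ♟ ♟ ♟ · ♟ ♟
♟ · · · · ♟ · ·
· ♟ · · · · · ·
♕ · · · · · · ·
· · ♙ · · · ♙ ·
♙ ♙ · ♙ ♙ ♙ · ♙
♖ ♘ ♗ · ♔ ♗ ♘ ♖


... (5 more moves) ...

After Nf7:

♜ ♞ ♝ ♛ ♚ ♝ ♜ ·
· · ♟ ♟ ♟ ♞ ♟ ♟
♟ · · · · ♟ · ·
· ♟ · · · · · ·
· · · · ♙ · ♙ ·
♕ · ♙ · · · · ·
♙ ♙ · ♙ · ♙ · ♙
♖ ♘ ♗ · ♔ ♗ ♘ ♖


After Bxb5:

♜ ♞ ♝ ♛ ♚ ♝ ♜ ·
· · ♟ ♟ ♟ ♞ ♟ ♟
♟ · · · · ♟ · ·
· ♗ · · · · · ·
· · · · ♙ · ♙ ·
♕ · ♙ · · · · ·
♙ ♙ · ♙ · ♙ · ♙
♖ ♘ ♗ · ♔ · ♘ ♖



  a b c d e f g h
  ─────────────────
8│♜ ♞ ♝ ♛ ♚ ♝ ♜ ·│8
7│· · ♟ ♟ ♟ ♞ ♟ ♟│7
6│♟ · · · · ♟ · ·│6
5│· ♗ · · · · · ·│5
4│· · · · ♙ · ♙ ·│4
3│♕ · ♙ · · · · ·│3
2│♙ ♙ · ♙ · ♙ · ♙│2
1│♖ ♘ ♗ · ♔ · ♘ ♖│1
  ─────────────────
  a b c d e f g h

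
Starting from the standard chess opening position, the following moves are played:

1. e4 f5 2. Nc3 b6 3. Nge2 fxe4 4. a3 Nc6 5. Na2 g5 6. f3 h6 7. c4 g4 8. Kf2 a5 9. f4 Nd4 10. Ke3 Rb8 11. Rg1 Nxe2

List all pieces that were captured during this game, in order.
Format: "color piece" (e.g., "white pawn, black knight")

Tracking captures:
  fxe4: captured white pawn
  Nxe2: captured white knight

white pawn, white knight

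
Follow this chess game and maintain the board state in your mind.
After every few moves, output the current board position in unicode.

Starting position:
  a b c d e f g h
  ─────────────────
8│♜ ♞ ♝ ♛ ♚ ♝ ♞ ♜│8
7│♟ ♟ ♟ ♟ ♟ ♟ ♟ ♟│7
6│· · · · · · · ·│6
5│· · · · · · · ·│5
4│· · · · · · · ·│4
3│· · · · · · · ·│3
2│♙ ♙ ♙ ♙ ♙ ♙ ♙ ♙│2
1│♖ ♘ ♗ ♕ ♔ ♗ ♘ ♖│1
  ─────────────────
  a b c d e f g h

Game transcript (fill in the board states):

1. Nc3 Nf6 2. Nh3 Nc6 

  a b c d e f g h
  ─────────────────
8│♜ · ♝ ♛ ♚ ♝ · ♜│8
7│♟ ♟ ♟ ♟ ♟ ♟ ♟ ♟│7
6│· · ♞ · · ♞ · ·│6
5│· · · · · · · ·│5
4│· · · · · · · ·│4
3│· · ♘ · · · · ♘│3
2│♙ ♙ ♙ ♙ ♙ ♙ ♙ ♙│2
1│♖ · ♗ ♕ ♔ ♗ · ♖│1
  ─────────────────
  a b c d e f g h

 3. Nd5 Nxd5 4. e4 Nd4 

  a b c d e f g h
  ─────────────────
8│♜ · ♝ ♛ ♚ ♝ · ♜│8
7│♟ ♟ ♟ ♟ ♟ ♟ ♟ ♟│7
6│· · · · · · · ·│6
5│· · · ♞ · · · ·│5
4│· · · ♞ ♙ · · ·│4
3│· · · · · · · ♘│3
2│♙ ♙ ♙ ♙ · ♙ ♙ ♙│2
1│♖ · ♗ ♕ ♔ ♗ · ♖│1
  ─────────────────
  a b c d e f g h

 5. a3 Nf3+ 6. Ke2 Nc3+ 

  a b c d e f g h
  ─────────────────
8│♜ · ♝ ♛ ♚ ♝ · ♜│8
7│♟ ♟ ♟ ♟ ♟ ♟ ♟ ♟│7
6│· · · · · · · ·│6
5│· · · · · · · ·│5
4│· · · · ♙ · · ·│4
3│♙ · ♞ · · ♞ · ♘│3
2│· ♙ ♙ ♙ ♔ ♙ ♙ ♙│2
1│♖ · ♗ ♕ · ♗ · ♖│1
  ─────────────────
  a b c d e f g h

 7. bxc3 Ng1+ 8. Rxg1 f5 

  a b c d e f g h
  ─────────────────
8│♜ · ♝ ♛ ♚ ♝ · ♜│8
7│♟ ♟ ♟ ♟ ♟ · ♟ ♟│7
6│· · · · · · · ·│6
5│· · · · · ♟ · ·│5
4│· · · · ♙ · · ·│4
3│♙ · ♙ · · · · ♘│3
2│· · ♙ ♙ ♔ ♙ ♙ ♙│2
1│♖ · ♗ ♕ · ♗ ♖ ·│1
  ─────────────────
  a b c d e f g h

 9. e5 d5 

  a b c d e f g h
  ─────────────────
8│♜ · ♝ ♛ ♚ ♝ · ♜│8
7│♟ ♟ ♟ · ♟ · ♟ ♟│7
6│· · · · · · · ·│6
5│· · · ♟ ♙ ♟ · ·│5
4│· · · · · · · ·│4
3│♙ · ♙ · · · · ♘│3
2│· · ♙ ♙ ♔ ♙ ♙ ♙│2
1│♖ · ♗ ♕ · ♗ ♖ ·│1
  ─────────────────
  a b c d e f g h


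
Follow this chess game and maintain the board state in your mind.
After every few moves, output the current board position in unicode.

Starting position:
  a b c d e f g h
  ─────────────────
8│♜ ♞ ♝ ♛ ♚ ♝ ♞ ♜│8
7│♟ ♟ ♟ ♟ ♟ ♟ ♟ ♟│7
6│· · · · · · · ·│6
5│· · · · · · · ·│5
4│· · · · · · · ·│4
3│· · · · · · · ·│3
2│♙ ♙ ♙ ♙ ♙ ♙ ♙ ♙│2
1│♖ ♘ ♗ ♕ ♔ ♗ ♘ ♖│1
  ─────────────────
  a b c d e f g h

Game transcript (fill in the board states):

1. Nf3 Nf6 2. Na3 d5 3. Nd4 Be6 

  a b c d e f g h
  ─────────────────
8│♜ ♞ · ♛ ♚ ♝ · ♜│8
7│♟ ♟ ♟ · ♟ ♟ ♟ ♟│7
6│· · · · ♝ ♞ · ·│6
5│· · · ♟ · · · ·│5
4│· · · ♘ · · · ·│4
3│♘ · · · · · · ·│3
2│♙ ♙ ♙ ♙ ♙ ♙ ♙ ♙│2
1│♖ · ♗ ♕ ♔ ♗ · ♖│1
  ─────────────────
  a b c d e f g h

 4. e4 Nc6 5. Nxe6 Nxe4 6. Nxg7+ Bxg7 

  a b c d e f g h
  ─────────────────
8│♜ · · ♛ ♚ · · ♜│8
7│♟ ♟ ♟ · ♟ ♟ ♝ ♟│7
6│· · ♞ · · · · ·│6
5│· · · ♟ · · · ·│5
4│· · · · ♞ · · ·│4
3│♘ · · · · · · ·│3
2│♙ ♙ ♙ ♙ · ♙ ♙ ♙│2
1│♖ · ♗ ♕ ♔ ♗ · ♖│1
  ─────────────────
  a b c d e f g h

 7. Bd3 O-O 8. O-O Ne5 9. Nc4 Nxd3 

  a b c d e f g h
  ─────────────────
8│♜ · · ♛ · ♜ ♚ ·│8
7│♟ ♟ ♟ · ♟ ♟ ♝ ♟│7
6│· · · · · · · ·│6
5│· · · ♟ · · · ·│5
4│· · ♘ · ♞ · · ·│4
3│· · · ♞ · · · ·│3
2│♙ ♙ ♙ ♙ · ♙ ♙ ♙│2
1│♖ · ♗ ♕ · ♖ ♔ ·│1
  ─────────────────
  a b c d e f g h

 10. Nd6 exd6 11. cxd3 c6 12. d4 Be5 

  a b c d e f g h
  ─────────────────
8│♜ · · ♛ · ♜ ♚ ·│8
7│♟ ♟ · · · ♟ · ♟│7
6│· · ♟ ♟ · · · ·│6
5│· · · ♟ ♝ · · ·│5
4│· · · ♙ ♞ · · ·│4
3│· · · · · · · ·│3
2│♙ ♙ · ♙ · ♙ ♙ ♙│2
1│♖ · ♗ ♕ · ♖ ♔ ·│1
  ─────────────────
  a b c d e f g h

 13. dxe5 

  a b c d e f g h
  ─────────────────
8│♜ · · ♛ · ♜ ♚ ·│8
7│♟ ♟ · · · ♟ · ♟│7
6│· · ♟ ♟ · · · ·│6
5│· · · ♟ ♙ · · ·│5
4│· · · · ♞ · · ·│4
3│· · · · · · · ·│3
2│♙ ♙ · ♙ · ♙ ♙ ♙│2
1│♖ · ♗ ♕ · ♖ ♔ ·│1
  ─────────────────
  a b c d e f g h


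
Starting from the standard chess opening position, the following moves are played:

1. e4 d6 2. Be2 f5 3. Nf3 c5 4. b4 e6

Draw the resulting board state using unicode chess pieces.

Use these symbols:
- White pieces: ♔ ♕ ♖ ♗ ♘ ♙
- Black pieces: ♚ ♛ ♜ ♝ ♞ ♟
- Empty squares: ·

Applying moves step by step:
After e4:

♜ ♞ ♝ ♛ ♚ ♝ ♞ ♜
♟ ♟ ♟ ♟ ♟ ♟ ♟ ♟
· · · · · · · ·
· · · · · · · ·
· · · · ♙ · · ·
· · · · · · · ·
♙ ♙ ♙ ♙ · ♙ ♙ ♙
♖ ♘ ♗ ♕ ♔ ♗ ♘ ♖


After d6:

♜ ♞ ♝ ♛ ♚ ♝ ♞ ♜
♟ ♟ ♟ · ♟ ♟ ♟ ♟
· · · ♟ · · · ·
· · · · · · · ·
· · · · ♙ · · ·
· · · · · · · ·
♙ ♙ ♙ ♙ · ♙ ♙ ♙
♖ ♘ ♗ ♕ ♔ ♗ ♘ ♖


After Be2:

♜ ♞ ♝ ♛ ♚ ♝ ♞ ♜
♟ ♟ ♟ · ♟ ♟ ♟ ♟
· · · ♟ · · · ·
· · · · · · · ·
· · · · ♙ · · ·
· · · · · · · ·
♙ ♙ ♙ ♙ ♗ ♙ ♙ ♙
♖ ♘ ♗ ♕ ♔ · ♘ ♖


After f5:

♜ ♞ ♝ ♛ ♚ ♝ ♞ ♜
♟ ♟ ♟ · ♟ · ♟ ♟
· · · ♟ · · · ·
· · · · · ♟ · ·
· · · · ♙ · · ·
· · · · · · · ·
♙ ♙ ♙ ♙ ♗ ♙ ♙ ♙
♖ ♘ ♗ ♕ ♔ · ♘ ♖


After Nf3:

♜ ♞ ♝ ♛ ♚ ♝ ♞ ♜
♟ ♟ ♟ · ♟ · ♟ ♟
· · · ♟ · · · ·
· · · · · ♟ · ·
· · · · ♙ · · ·
· · · · · ♘ · ·
♙ ♙ ♙ ♙ ♗ ♙ ♙ ♙
♖ ♘ ♗ ♕ ♔ · · ♖


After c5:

♜ ♞ ♝ ♛ ♚ ♝ ♞ ♜
♟ ♟ · · ♟ · ♟ ♟
· · · ♟ · · · ·
· · ♟ · · ♟ · ·
· · · · ♙ · · ·
· · · · · ♘ · ·
♙ ♙ ♙ ♙ ♗ ♙ ♙ ♙
♖ ♘ ♗ ♕ ♔ · · ♖


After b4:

♜ ♞ ♝ ♛ ♚ ♝ ♞ ♜
♟ ♟ · · ♟ · ♟ ♟
· · · ♟ · · · ·
· · ♟ · · ♟ · ·
· ♙ · · ♙ · · ·
· · · · · ♘ · ·
♙ · ♙ ♙ ♗ ♙ ♙ ♙
♖ ♘ ♗ ♕ ♔ · · ♖


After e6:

♜ ♞ ♝ ♛ ♚ ♝ ♞ ♜
♟ ♟ · · · · ♟ ♟
· · · ♟ ♟ · · ·
· · ♟ · · ♟ · ·
· ♙ · · ♙ · · ·
· · · · · ♘ · ·
♙ · ♙ ♙ ♗ ♙ ♙ ♙
♖ ♘ ♗ ♕ ♔ · · ♖



  a b c d e f g h
  ─────────────────
8│♜ ♞ ♝ ♛ ♚ ♝ ♞ ♜│8
7│♟ ♟ · · · · ♟ ♟│7
6│· · · ♟ ♟ · · ·│6
5│· · ♟ · · ♟ · ·│5
4│· ♙ · · ♙ · · ·│4
3│· · · · · ♘ · ·│3
2│♙ · ♙ ♙ ♗ ♙ ♙ ♙│2
1│♖ ♘ ♗ ♕ ♔ · · ♖│1
  ─────────────────
  a b c d e f g h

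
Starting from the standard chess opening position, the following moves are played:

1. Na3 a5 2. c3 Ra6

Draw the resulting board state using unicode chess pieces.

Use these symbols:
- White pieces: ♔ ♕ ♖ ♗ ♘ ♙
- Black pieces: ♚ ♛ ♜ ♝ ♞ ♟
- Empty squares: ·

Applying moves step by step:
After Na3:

♜ ♞ ♝ ♛ ♚ ♝ ♞ ♜
♟ ♟ ♟ ♟ ♟ ♟ ♟ ♟
· · · · · · · ·
· · · · · · · ·
· · · · · · · ·
♘ · · · · · · ·
♙ ♙ ♙ ♙ ♙ ♙ ♙ ♙
♖ · ♗ ♕ ♔ ♗ ♘ ♖


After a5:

♜ ♞ ♝ ♛ ♚ ♝ ♞ ♜
· ♟ ♟ ♟ ♟ ♟ ♟ ♟
· · · · · · · ·
♟ · · · · · · ·
· · · · · · · ·
♘ · · · · · · ·
♙ ♙ ♙ ♙ ♙ ♙ ♙ ♙
♖ · ♗ ♕ ♔ ♗ ♘ ♖


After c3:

♜ ♞ ♝ ♛ ♚ ♝ ♞ ♜
· ♟ ♟ ♟ ♟ ♟ ♟ ♟
· · · · · · · ·
♟ · · · · · · ·
· · · · · · · ·
♘ · ♙ · · · · ·
♙ ♙ · ♙ ♙ ♙ ♙ ♙
♖ · ♗ ♕ ♔ ♗ ♘ ♖


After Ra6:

· ♞ ♝ ♛ ♚ ♝ ♞ ♜
· ♟ ♟ ♟ ♟ ♟ ♟ ♟
♜ · · · · · · ·
♟ · · · · · · ·
· · · · · · · ·
♘ · ♙ · · · · ·
♙ ♙ · ♙ ♙ ♙ ♙ ♙
♖ · ♗ ♕ ♔ ♗ ♘ ♖



  a b c d e f g h
  ─────────────────
8│· ♞ ♝ ♛ ♚ ♝ ♞ ♜│8
7│· ♟ ♟ ♟ ♟ ♟ ♟ ♟│7
6│♜ · · · · · · ·│6
5│♟ · · · · · · ·│5
4│· · · · · · · ·│4
3│♘ · ♙ · · · · ·│3
2│♙ ♙ · ♙ ♙ ♙ ♙ ♙│2
1│♖ · ♗ ♕ ♔ ♗ ♘ ♖│1
  ─────────────────
  a b c d e f g h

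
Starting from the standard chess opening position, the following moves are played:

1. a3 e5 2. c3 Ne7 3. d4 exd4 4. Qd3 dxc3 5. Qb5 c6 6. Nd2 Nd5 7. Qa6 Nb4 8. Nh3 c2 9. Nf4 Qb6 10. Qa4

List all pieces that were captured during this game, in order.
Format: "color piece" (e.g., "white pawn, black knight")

Tracking captures:
  exd4: captured white pawn
  dxc3: captured white pawn

white pawn, white pawn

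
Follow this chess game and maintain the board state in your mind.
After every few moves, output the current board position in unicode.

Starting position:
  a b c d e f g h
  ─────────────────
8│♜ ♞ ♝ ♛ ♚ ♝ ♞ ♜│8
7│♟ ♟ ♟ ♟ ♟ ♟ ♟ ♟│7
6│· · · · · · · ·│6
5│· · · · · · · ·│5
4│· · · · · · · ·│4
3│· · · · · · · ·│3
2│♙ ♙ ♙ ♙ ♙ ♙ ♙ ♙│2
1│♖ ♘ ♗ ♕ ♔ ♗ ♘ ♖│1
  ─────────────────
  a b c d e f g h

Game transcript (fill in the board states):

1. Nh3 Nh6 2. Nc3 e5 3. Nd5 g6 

  a b c d e f g h
  ─────────────────
8│♜ ♞ ♝ ♛ ♚ ♝ · ♜│8
7│♟ ♟ ♟ ♟ · ♟ · ♟│7
6│· · · · · · ♟ ♞│6
5│· · · ♘ ♟ · · ·│5
4│· · · · · · · ·│4
3│· · · · · · · ♘│3
2│♙ ♙ ♙ ♙ ♙ ♙ ♙ ♙│2
1│♖ · ♗ ♕ ♔ ♗ · ♖│1
  ─────────────────
  a b c d e f g h

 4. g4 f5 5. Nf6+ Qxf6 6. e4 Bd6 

  a b c d e f g h
  ─────────────────
8│♜ ♞ ♝ · ♚ · · ♜│8
7│♟ ♟ ♟ ♟ · · · ♟│7
6│· · · ♝ · ♛ ♟ ♞│6
5│· · · · ♟ ♟ · ·│5
4│· · · · ♙ · ♙ ·│4
3│· · · · · · · ♘│3
2│♙ ♙ ♙ ♙ · ♙ · ♙│2
1│♖ · ♗ ♕ ♔ ♗ · ♖│1
  ─────────────────
  a b c d e f g h

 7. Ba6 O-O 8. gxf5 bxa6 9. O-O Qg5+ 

  a b c d e f g h
  ─────────────────
8│♜ ♞ ♝ · · ♜ ♚ ·│8
7│♟ · ♟ ♟ · · · ♟│7
6│♟ · · ♝ · · ♟ ♞│6
5│· · · · ♟ ♙ ♛ ·│5
4│· · · · ♙ · · ·│4
3│· · · · · · · ♘│3
2│♙ ♙ ♙ ♙ · ♙ · ♙│2
1│♖ · ♗ ♕ · ♖ ♔ ·│1
  ─────────────────
  a b c d e f g h

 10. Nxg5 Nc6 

  a b c d e f g h
  ─────────────────
8│♜ · ♝ · · ♜ ♚ ·│8
7│♟ · ♟ ♟ · · · ♟│7
6│♟ · ♞ ♝ · · ♟ ♞│6
5│· · · · ♟ ♙ ♘ ·│5
4│· · · · ♙ · · ·│4
3│· · · · · · · ·│3
2│♙ ♙ ♙ ♙ · ♙ · ♙│2
1│♖ · ♗ ♕ · ♖ ♔ ·│1
  ─────────────────
  a b c d e f g h


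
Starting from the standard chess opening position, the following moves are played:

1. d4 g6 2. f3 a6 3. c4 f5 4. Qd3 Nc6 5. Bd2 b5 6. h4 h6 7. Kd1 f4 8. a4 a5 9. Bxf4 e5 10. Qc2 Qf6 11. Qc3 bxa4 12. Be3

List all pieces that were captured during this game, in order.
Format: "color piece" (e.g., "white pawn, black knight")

Tracking captures:
  Bxf4: captured black pawn
  bxa4: captured white pawn

black pawn, white pawn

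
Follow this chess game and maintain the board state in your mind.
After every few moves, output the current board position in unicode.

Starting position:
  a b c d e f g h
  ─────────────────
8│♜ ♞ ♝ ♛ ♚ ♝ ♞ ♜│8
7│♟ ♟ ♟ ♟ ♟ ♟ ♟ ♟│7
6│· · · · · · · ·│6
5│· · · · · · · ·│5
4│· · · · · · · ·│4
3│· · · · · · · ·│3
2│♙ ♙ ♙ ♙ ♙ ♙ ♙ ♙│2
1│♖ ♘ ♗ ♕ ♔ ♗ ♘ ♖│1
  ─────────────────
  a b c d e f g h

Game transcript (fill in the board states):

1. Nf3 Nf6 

  a b c d e f g h
  ─────────────────
8│♜ ♞ ♝ ♛ ♚ ♝ · ♜│8
7│♟ ♟ ♟ ♟ ♟ ♟ ♟ ♟│7
6│· · · · · ♞ · ·│6
5│· · · · · · · ·│5
4│· · · · · · · ·│4
3│· · · · · ♘ · ·│3
2│♙ ♙ ♙ ♙ ♙ ♙ ♙ ♙│2
1│♖ ♘ ♗ ♕ ♔ ♗ · ♖│1
  ─────────────────
  a b c d e f g h

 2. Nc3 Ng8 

  a b c d e f g h
  ─────────────────
8│♜ ♞ ♝ ♛ ♚ ♝ ♞ ♜│8
7│♟ ♟ ♟ ♟ ♟ ♟ ♟ ♟│7
6│· · · · · · · ·│6
5│· · · · · · · ·│5
4│· · · · · · · ·│4
3│· · ♘ · · ♘ · ·│3
2│♙ ♙ ♙ ♙ ♙ ♙ ♙ ♙│2
1│♖ · ♗ ♕ ♔ ♗ · ♖│1
  ─────────────────
  a b c d e f g h

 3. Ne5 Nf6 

  a b c d e f g h
  ─────────────────
8│♜ ♞ ♝ ♛ ♚ ♝ · ♜│8
7│♟ ♟ ♟ ♟ ♟ ♟ ♟ ♟│7
6│· · · · · ♞ · ·│6
5│· · · · ♘ · · ·│5
4│· · · · · · · ·│4
3│· · ♘ · · · · ·│3
2│♙ ♙ ♙ ♙ ♙ ♙ ♙ ♙│2
1│♖ · ♗ ♕ ♔ ♗ · ♖│1
  ─────────────────
  a b c d e f g h



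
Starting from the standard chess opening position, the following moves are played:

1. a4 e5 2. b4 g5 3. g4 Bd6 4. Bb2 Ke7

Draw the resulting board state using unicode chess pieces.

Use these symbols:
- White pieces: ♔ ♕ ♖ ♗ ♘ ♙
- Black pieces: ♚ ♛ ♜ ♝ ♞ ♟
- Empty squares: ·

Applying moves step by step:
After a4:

♜ ♞ ♝ ♛ ♚ ♝ ♞ ♜
♟ ♟ ♟ ♟ ♟ ♟ ♟ ♟
· · · · · · · ·
· · · · · · · ·
♙ · · · · · · ·
· · · · · · · ·
· ♙ ♙ ♙ ♙ ♙ ♙ ♙
♖ ♘ ♗ ♕ ♔ ♗ ♘ ♖


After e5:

♜ ♞ ♝ ♛ ♚ ♝ ♞ ♜
♟ ♟ ♟ ♟ · ♟ ♟ ♟
· · · · · · · ·
· · · · ♟ · · ·
♙ · · · · · · ·
· · · · · · · ·
· ♙ ♙ ♙ ♙ ♙ ♙ ♙
♖ ♘ ♗ ♕ ♔ ♗ ♘ ♖


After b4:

♜ ♞ ♝ ♛ ♚ ♝ ♞ ♜
♟ ♟ ♟ ♟ · ♟ ♟ ♟
· · · · · · · ·
· · · · ♟ · · ·
♙ ♙ · · · · · ·
· · · · · · · ·
· · ♙ ♙ ♙ ♙ ♙ ♙
♖ ♘ ♗ ♕ ♔ ♗ ♘ ♖


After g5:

♜ ♞ ♝ ♛ ♚ ♝ ♞ ♜
♟ ♟ ♟ ♟ · ♟ · ♟
· · · · · · · ·
· · · · ♟ · ♟ ·
♙ ♙ · · · · · ·
· · · · · · · ·
· · ♙ ♙ ♙ ♙ ♙ ♙
♖ ♘ ♗ ♕ ♔ ♗ ♘ ♖


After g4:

♜ ♞ ♝ ♛ ♚ ♝ ♞ ♜
♟ ♟ ♟ ♟ · ♟ · ♟
· · · · · · · ·
· · · · ♟ · ♟ ·
♙ ♙ · · · · ♙ ·
· · · · · · · ·
· · ♙ ♙ ♙ ♙ · ♙
♖ ♘ ♗ ♕ ♔ ♗ ♘ ♖


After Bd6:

♜ ♞ ♝ ♛ ♚ · ♞ ♜
♟ ♟ ♟ ♟ · ♟ · ♟
· · · ♝ · · · ·
· · · · ♟ · ♟ ·
♙ ♙ · · · · ♙ ·
· · · · · · · ·
· · ♙ ♙ ♙ ♙ · ♙
♖ ♘ ♗ ♕ ♔ ♗ ♘ ♖


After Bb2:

♜ ♞ ♝ ♛ ♚ · ♞ ♜
♟ ♟ ♟ ♟ · ♟ · ♟
· · · ♝ · · · ·
· · · · ♟ · ♟ ·
♙ ♙ · · · · ♙ ·
· · · · · · · ·
· ♗ ♙ ♙ ♙ ♙ · ♙
♖ ♘ · ♕ ♔ ♗ ♘ ♖


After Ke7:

♜ ♞ ♝ ♛ · · ♞ ♜
♟ ♟ ♟ ♟ ♚ ♟ · ♟
· · · ♝ · · · ·
· · · · ♟ · ♟ ·
♙ ♙ · · · · ♙ ·
· · · · · · · ·
· ♗ ♙ ♙ ♙ ♙ · ♙
♖ ♘ · ♕ ♔ ♗ ♘ ♖



  a b c d e f g h
  ─────────────────
8│♜ ♞ ♝ ♛ · · ♞ ♜│8
7│♟ ♟ ♟ ♟ ♚ ♟ · ♟│7
6│· · · ♝ · · · ·│6
5│· · · · ♟ · ♟ ·│5
4│♙ ♙ · · · · ♙ ·│4
3│· · · · · · · ·│3
2│· ♗ ♙ ♙ ♙ ♙ · ♙│2
1│♖ ♘ · ♕ ♔ ♗ ♘ ♖│1
  ─────────────────
  a b c d e f g h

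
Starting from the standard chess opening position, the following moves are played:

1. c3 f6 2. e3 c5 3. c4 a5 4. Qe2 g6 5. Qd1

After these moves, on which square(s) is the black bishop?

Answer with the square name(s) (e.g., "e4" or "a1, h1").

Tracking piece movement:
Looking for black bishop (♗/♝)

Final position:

  a b c d e f g h
  ─────────────────
8│♜ ♞ ♝ ♛ ♚ ♝ ♞ ♜│8
7│· ♟ · ♟ ♟ · · ♟│7
6│· · · · · ♟ ♟ ·│6
5│♟ · ♟ · · · · ·│5
4│· · ♙ · · · · ·│4
3│· · · · ♙ · · ·│3
2│♙ ♙ · ♙ · ♙ ♙ ♙│2
1│♖ ♘ ♗ ♕ ♔ ♗ ♘ ♖│1
  ─────────────────
  a b c d e f g h


c8, f8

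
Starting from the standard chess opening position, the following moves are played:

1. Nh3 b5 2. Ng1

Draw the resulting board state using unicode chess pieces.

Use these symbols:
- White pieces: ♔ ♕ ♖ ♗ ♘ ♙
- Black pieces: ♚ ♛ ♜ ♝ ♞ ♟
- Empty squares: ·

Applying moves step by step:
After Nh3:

♜ ♞ ♝ ♛ ♚ ♝ ♞ ♜
♟ ♟ ♟ ♟ ♟ ♟ ♟ ♟
· · · · · · · ·
· · · · · · · ·
· · · · · · · ·
· · · · · · · ♘
♙ ♙ ♙ ♙ ♙ ♙ ♙ ♙
♖ ♘ ♗ ♕ ♔ ♗ · ♖


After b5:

♜ ♞ ♝ ♛ ♚ ♝ ♞ ♜
♟ · ♟ ♟ ♟ ♟ ♟ ♟
· · · · · · · ·
· ♟ · · · · · ·
· · · · · · · ·
· · · · · · · ♘
♙ ♙ ♙ ♙ ♙ ♙ ♙ ♙
♖ ♘ ♗ ♕ ♔ ♗ · ♖


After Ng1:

♜ ♞ ♝ ♛ ♚ ♝ ♞ ♜
♟ · ♟ ♟ ♟ ♟ ♟ ♟
· · · · · · · ·
· ♟ · · · · · ·
· · · · · · · ·
· · · · · · · ·
♙ ♙ ♙ ♙ ♙ ♙ ♙ ♙
♖ ♘ ♗ ♕ ♔ ♗ ♘ ♖



  a b c d e f g h
  ─────────────────
8│♜ ♞ ♝ ♛ ♚ ♝ ♞ ♜│8
7│♟ · ♟ ♟ ♟ ♟ ♟ ♟│7
6│· · · · · · · ·│6
5│· ♟ · · · · · ·│5
4│· · · · · · · ·│4
3│· · · · · · · ·│3
2│♙ ♙ ♙ ♙ ♙ ♙ ♙ ♙│2
1│♖ ♘ ♗ ♕ ♔ ♗ ♘ ♖│1
  ─────────────────
  a b c d e f g h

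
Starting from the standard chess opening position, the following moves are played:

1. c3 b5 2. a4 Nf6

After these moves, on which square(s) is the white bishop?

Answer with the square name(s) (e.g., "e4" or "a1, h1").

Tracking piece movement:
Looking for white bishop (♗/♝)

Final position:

  a b c d e f g h
  ─────────────────
8│♜ ♞ ♝ ♛ ♚ ♝ · ♜│8
7│♟ · ♟ ♟ ♟ ♟ ♟ ♟│7
6│· · · · · ♞ · ·│6
5│· ♟ · · · · · ·│5
4│♙ · · · · · · ·│4
3│· · ♙ · · · · ·│3
2│· ♙ · ♙ ♙ ♙ ♙ ♙│2
1│♖ ♘ ♗ ♕ ♔ ♗ ♘ ♖│1
  ─────────────────
  a b c d e f g h


c1, f1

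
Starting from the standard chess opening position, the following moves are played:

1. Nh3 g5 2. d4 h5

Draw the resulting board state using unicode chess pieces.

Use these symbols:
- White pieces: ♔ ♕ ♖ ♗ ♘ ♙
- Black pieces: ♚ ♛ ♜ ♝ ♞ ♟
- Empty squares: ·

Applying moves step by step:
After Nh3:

♜ ♞ ♝ ♛ ♚ ♝ ♞ ♜
♟ ♟ ♟ ♟ ♟ ♟ ♟ ♟
· · · · · · · ·
· · · · · · · ·
· · · · · · · ·
· · · · · · · ♘
♙ ♙ ♙ ♙ ♙ ♙ ♙ ♙
♖ ♘ ♗ ♕ ♔ ♗ · ♖


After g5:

♜ ♞ ♝ ♛ ♚ ♝ ♞ ♜
♟ ♟ ♟ ♟ ♟ ♟ · ♟
· · · · · · · ·
· · · · · · ♟ ·
· · · · · · · ·
· · · · · · · ♘
♙ ♙ ♙ ♙ ♙ ♙ ♙ ♙
♖ ♘ ♗ ♕ ♔ ♗ · ♖


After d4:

♜ ♞ ♝ ♛ ♚ ♝ ♞ ♜
♟ ♟ ♟ ♟ ♟ ♟ · ♟
· · · · · · · ·
· · · · · · ♟ ·
· · · ♙ · · · ·
· · · · · · · ♘
♙ ♙ ♙ · ♙ ♙ ♙ ♙
♖ ♘ ♗ ♕ ♔ ♗ · ♖


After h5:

♜ ♞ ♝ ♛ ♚ ♝ ♞ ♜
♟ ♟ ♟ ♟ ♟ ♟ · ·
· · · · · · · ·
· · · · · · ♟ ♟
· · · ♙ · · · ·
· · · · · · · ♘
♙ ♙ ♙ · ♙ ♙ ♙ ♙
♖ ♘ ♗ ♕ ♔ ♗ · ♖



  a b c d e f g h
  ─────────────────
8│♜ ♞ ♝ ♛ ♚ ♝ ♞ ♜│8
7│♟ ♟ ♟ ♟ ♟ ♟ · ·│7
6│· · · · · · · ·│6
5│· · · · · · ♟ ♟│5
4│· · · ♙ · · · ·│4
3│· · · · · · · ♘│3
2│♙ ♙ ♙ · ♙ ♙ ♙ ♙│2
1│♖ ♘ ♗ ♕ ♔ ♗ · ♖│1
  ─────────────────
  a b c d e f g h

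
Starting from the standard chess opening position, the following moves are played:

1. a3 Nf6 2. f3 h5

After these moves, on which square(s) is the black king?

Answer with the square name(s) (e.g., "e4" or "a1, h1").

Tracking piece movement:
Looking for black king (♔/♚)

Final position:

  a b c d e f g h
  ─────────────────
8│♜ ♞ ♝ ♛ ♚ ♝ · ♜│8
7│♟ ♟ ♟ ♟ ♟ ♟ ♟ ·│7
6│· · · · · ♞ · ·│6
5│· · · · · · · ♟│5
4│· · · · · · · ·│4
3│♙ · · · · ♙ · ·│3
2│· ♙ ♙ ♙ ♙ · ♙ ♙│2
1│♖ ♘ ♗ ♕ ♔ ♗ ♘ ♖│1
  ─────────────────
  a b c d e f g h


e8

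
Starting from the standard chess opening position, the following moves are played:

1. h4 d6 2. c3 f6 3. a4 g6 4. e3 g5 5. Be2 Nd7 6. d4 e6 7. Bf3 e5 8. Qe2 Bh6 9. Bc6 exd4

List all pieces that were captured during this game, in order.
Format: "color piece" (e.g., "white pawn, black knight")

Tracking captures:
  exd4: captured white pawn

white pawn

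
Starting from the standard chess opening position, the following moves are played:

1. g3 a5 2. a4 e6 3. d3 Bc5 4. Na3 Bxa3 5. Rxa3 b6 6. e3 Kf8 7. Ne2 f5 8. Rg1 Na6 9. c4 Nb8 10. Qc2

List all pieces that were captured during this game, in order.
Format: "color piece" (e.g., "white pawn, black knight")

Tracking captures:
  Bxa3: captured white knight
  Rxa3: captured black bishop

white knight, black bishop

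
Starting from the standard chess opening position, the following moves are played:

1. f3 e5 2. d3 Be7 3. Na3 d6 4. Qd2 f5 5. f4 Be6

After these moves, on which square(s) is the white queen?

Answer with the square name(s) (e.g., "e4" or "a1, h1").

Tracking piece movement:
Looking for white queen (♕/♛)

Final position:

  a b c d e f g h
  ─────────────────
8│♜ ♞ · ♛ ♚ · ♞ ♜│8
7│♟ ♟ ♟ · ♝ · ♟ ♟│7
6│· · · ♟ ♝ · · ·│6
5│· · · · ♟ ♟ · ·│5
4│· · · · · ♙ · ·│4
3│♘ · · ♙ · · · ·│3
2│♙ ♙ ♙ ♕ ♙ · ♙ ♙│2
1│♖ · ♗ · ♔ ♗ ♘ ♖│1
  ─────────────────
  a b c d e f g h


d2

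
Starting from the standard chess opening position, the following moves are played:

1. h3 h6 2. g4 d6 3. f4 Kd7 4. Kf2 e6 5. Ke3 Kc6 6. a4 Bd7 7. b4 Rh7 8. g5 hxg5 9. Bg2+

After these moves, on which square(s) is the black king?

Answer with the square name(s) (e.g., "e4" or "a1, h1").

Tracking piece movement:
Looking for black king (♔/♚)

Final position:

  a b c d e f g h
  ─────────────────
8│♜ ♞ · ♛ · ♝ ♞ ·│8
7│♟ ♟ ♟ ♝ · ♟ ♟ ♜│7
6│· · ♚ ♟ ♟ · · ·│6
5│· · · · · · ♟ ·│5
4│♙ ♙ · · · ♙ · ·│4
3│· · · · ♔ · · ♙│3
2│· · ♙ ♙ ♙ · ♗ ·│2
1│♖ ♘ ♗ ♕ · · ♘ ♖│1
  ─────────────────
  a b c d e f g h


c6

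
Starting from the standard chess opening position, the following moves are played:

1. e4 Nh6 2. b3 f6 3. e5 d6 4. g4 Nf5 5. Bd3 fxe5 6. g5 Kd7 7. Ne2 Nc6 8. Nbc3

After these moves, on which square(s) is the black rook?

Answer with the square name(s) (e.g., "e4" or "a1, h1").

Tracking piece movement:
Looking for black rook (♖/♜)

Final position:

  a b c d e f g h
  ─────────────────
8│♜ · ♝ ♛ · ♝ · ♜│8
7│♟ ♟ ♟ ♚ ♟ · ♟ ♟│7
6│· · ♞ ♟ · · · ·│6
5│· · · · ♟ ♞ ♙ ·│5
4│· · · · · · · ·│4
3│· ♙ ♘ ♗ · · · ·│3
2│♙ · ♙ ♙ ♘ ♙ · ♙│2
1│♖ · ♗ ♕ ♔ · · ♖│1
  ─────────────────
  a b c d e f g h


a8, h8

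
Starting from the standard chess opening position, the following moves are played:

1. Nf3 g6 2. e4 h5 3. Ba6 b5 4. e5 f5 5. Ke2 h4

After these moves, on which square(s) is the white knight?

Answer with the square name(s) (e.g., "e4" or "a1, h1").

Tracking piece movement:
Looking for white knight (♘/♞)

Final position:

  a b c d e f g h
  ─────────────────
8│♜ ♞ ♝ ♛ ♚ ♝ ♞ ♜│8
7│♟ · ♟ ♟ ♟ · · ·│7
6│♗ · · · · · ♟ ·│6
5│· ♟ · · ♙ ♟ · ·│5
4│· · · · · · · ♟│4
3│· · · · · ♘ · ·│3
2│♙ ♙ ♙ ♙ ♔ ♙ ♙ ♙│2
1│♖ ♘ ♗ ♕ · · · ♖│1
  ─────────────────
  a b c d e f g h


b1, f3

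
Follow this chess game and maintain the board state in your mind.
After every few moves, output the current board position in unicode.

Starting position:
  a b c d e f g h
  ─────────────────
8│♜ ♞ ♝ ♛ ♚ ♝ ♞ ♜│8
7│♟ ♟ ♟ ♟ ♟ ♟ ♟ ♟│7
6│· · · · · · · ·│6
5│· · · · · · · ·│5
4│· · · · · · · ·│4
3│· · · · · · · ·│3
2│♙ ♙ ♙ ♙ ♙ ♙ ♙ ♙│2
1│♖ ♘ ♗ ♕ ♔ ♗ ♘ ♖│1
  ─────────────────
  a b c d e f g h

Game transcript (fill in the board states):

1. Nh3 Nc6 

  a b c d e f g h
  ─────────────────
8│♜ · ♝ ♛ ♚ ♝ ♞ ♜│8
7│♟ ♟ ♟ ♟ ♟ ♟ ♟ ♟│7
6│· · ♞ · · · · ·│6
5│· · · · · · · ·│5
4│· · · · · · · ·│4
3│· · · · · · · ♘│3
2│♙ ♙ ♙ ♙ ♙ ♙ ♙ ♙│2
1│♖ ♘ ♗ ♕ ♔ ♗ · ♖│1
  ─────────────────
  a b c d e f g h

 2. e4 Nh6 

  a b c d e f g h
  ─────────────────
8│♜ · ♝ ♛ ♚ ♝ · ♜│8
7│♟ ♟ ♟ ♟ ♟ ♟ ♟ ♟│7
6│· · ♞ · · · · ♞│6
5│· · · · · · · ·│5
4│· · · · ♙ · · ·│4
3│· · · · · · · ♘│3
2│♙ ♙ ♙ ♙ · ♙ ♙ ♙│2
1│♖ ♘ ♗ ♕ ♔ ♗ · ♖│1
  ─────────────────
  a b c d e f g h

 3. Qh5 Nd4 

  a b c d e f g h
  ─────────────────
8│♜ · ♝ ♛ ♚ ♝ · ♜│8
7│♟ ♟ ♟ ♟ ♟ ♟ ♟ ♟│7
6│· · · · · · · ♞│6
5│· · · · · · · ♕│5
4│· · · ♞ ♙ · · ·│4
3│· · · · · · · ♘│3
2│♙ ♙ ♙ ♙ · ♙ ♙ ♙│2
1│♖ ♘ ♗ · ♔ ♗ · ♖│1
  ─────────────────
  a b c d e f g h

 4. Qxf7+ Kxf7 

  a b c d e f g h
  ─────────────────
8│♜ · ♝ ♛ · ♝ · ♜│8
7│♟ ♟ ♟ ♟ ♟ ♚ ♟ ♟│7
6│· · · · · · · ♞│6
5│· · · · · · · ·│5
4│· · · ♞ ♙ · · ·│4
3│· · · · · · · ♘│3
2│♙ ♙ ♙ ♙ · ♙ ♙ ♙│2
1│♖ ♘ ♗ · ♔ ♗ · ♖│1
  ─────────────────
  a b c d e f g h

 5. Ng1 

  a b c d e f g h
  ─────────────────
8│♜ · ♝ ♛ · ♝ · ♜│8
7│♟ ♟ ♟ ♟ ♟ ♚ ♟ ♟│7
6│· · · · · · · ♞│6
5│· · · · · · · ·│5
4│· · · ♞ ♙ · · ·│4
3│· · · · · · · ·│3
2│♙ ♙ ♙ ♙ · ♙ ♙ ♙│2
1│♖ ♘ ♗ · ♔ ♗ ♘ ♖│1
  ─────────────────
  a b c d e f g h


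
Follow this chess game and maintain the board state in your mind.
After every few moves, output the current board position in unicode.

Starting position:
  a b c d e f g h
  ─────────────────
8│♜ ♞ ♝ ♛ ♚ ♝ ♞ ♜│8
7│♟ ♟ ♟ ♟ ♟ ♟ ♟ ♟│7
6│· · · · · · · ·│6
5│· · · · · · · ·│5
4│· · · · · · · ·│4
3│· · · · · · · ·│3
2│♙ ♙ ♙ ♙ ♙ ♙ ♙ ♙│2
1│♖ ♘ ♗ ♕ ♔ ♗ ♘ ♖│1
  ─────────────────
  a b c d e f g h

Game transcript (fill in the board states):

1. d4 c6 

  a b c d e f g h
  ─────────────────
8│♜ ♞ ♝ ♛ ♚ ♝ ♞ ♜│8
7│♟ ♟ · ♟ ♟ ♟ ♟ ♟│7
6│· · ♟ · · · · ·│6
5│· · · · · · · ·│5
4│· · · ♙ · · · ·│4
3│· · · · · · · ·│3
2│♙ ♙ ♙ · ♙ ♙ ♙ ♙│2
1│♖ ♘ ♗ ♕ ♔ ♗ ♘ ♖│1
  ─────────────────
  a b c d e f g h

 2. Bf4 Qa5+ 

  a b c d e f g h
  ─────────────────
8│♜ ♞ ♝ · ♚ ♝ ♞ ♜│8
7│♟ ♟ · ♟ ♟ ♟ ♟ ♟│7
6│· · ♟ · · · · ·│6
5│♛ · · · · · · ·│5
4│· · · ♙ · ♗ · ·│4
3│· · · · · · · ·│3
2│♙ ♙ ♙ · ♙ ♙ ♙ ♙│2
1│♖ ♘ · ♕ ♔ ♗ ♘ ♖│1
  ─────────────────
  a b c d e f g h

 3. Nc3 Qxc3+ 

  a b c d e f g h
  ─────────────────
8│♜ ♞ ♝ · ♚ ♝ ♞ ♜│8
7│♟ ♟ · ♟ ♟ ♟ ♟ ♟│7
6│· · ♟ · · · · ·│6
5│· · · · · · · ·│5
4│· · · ♙ · ♗ · ·│4
3│· · ♛ · · · · ·│3
2│♙ ♙ ♙ · ♙ ♙ ♙ ♙│2
1│♖ · · ♕ ♔ ♗ ♘ ♖│1
  ─────────────────
  a b c d e f g h

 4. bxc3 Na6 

  a b c d e f g h
  ─────────────────
8│♜ · ♝ · ♚ ♝ ♞ ♜│8
7│♟ ♟ · ♟ ♟ ♟ ♟ ♟│7
6│♞ · ♟ · · · · ·│6
5│· · · · · · · ·│5
4│· · · ♙ · ♗ · ·│4
3│· · ♙ · · · · ·│3
2│♙ · ♙ · ♙ ♙ ♙ ♙│2
1│♖ · · ♕ ♔ ♗ ♘ ♖│1
  ─────────────────
  a b c d e f g h

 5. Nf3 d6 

  a b c d e f g h
  ─────────────────
8│♜ · ♝ · ♚ ♝ ♞ ♜│8
7│♟ ♟ · · ♟ ♟ ♟ ♟│7
6│♞ · ♟ ♟ · · · ·│6
5│· · · · · · · ·│5
4│· · · ♙ · ♗ · ·│4
3│· · ♙ · · ♘ · ·│3
2│♙ · ♙ · ♙ ♙ ♙ ♙│2
1│♖ · · ♕ ♔ ♗ · ♖│1
  ─────────────────
  a b c d e f g h



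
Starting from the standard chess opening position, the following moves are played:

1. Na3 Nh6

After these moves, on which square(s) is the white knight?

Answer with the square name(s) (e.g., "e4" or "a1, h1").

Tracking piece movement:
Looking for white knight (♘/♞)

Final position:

  a b c d e f g h
  ─────────────────
8│♜ ♞ ♝ ♛ ♚ ♝ · ♜│8
7│♟ ♟ ♟ ♟ ♟ ♟ ♟ ♟│7
6│· · · · · · · ♞│6
5│· · · · · · · ·│5
4│· · · · · · · ·│4
3│♘ · · · · · · ·│3
2│♙ ♙ ♙ ♙ ♙ ♙ ♙ ♙│2
1│♖ · ♗ ♕ ♔ ♗ ♘ ♖│1
  ─────────────────
  a b c d e f g h


a3, g1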